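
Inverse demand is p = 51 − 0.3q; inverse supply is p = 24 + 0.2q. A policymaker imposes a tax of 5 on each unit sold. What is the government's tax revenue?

220

Competitive equilibrium: 51 − 0.3q = 24 + 0.2q → q* = 54, p* = 34.8.
With the tax, the buyer price exceeds the seller price by 5: (51 − 0.3q) − (24 + 0.2q) = 5 → q' = 44.
Tax revenue = 5 × 44 = 220.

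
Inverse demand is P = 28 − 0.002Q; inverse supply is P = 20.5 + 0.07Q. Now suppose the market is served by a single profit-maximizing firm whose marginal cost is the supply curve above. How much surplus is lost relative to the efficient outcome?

0.29

Competitive equilibrium: 28 − 0.002Q = 20.5 + 0.07Q → Q* = 104.1667, P* = 27.7917.
Marginal revenue: MR = 28 − 0.004Q. Set MR = MC: 28 − 0.004Q = 20.5 + 0.07Q → Q_m = 101.3514.
Price P_m = 28 − 0.002·101.3514 = 27.7973; MC(Q_m) = 20.5 + 0.07·101.3514 = 27.5946.
Competitive Q* = 104.1667, so ΔQ = 2.8153; wedge = 27.7973 − 27.5946 = 0.2027.
Welfare loss = ½ × 2.8153 × 0.2027 = 0.29.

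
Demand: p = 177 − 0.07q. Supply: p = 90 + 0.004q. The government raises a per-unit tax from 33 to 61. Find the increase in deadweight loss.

Competitive equilibrium: 177 − 0.07q = 90 + 0.004q → q* = 1175.6757, p* = 94.7027.
For a per-unit tax t: Δq = t/0.074, so DWL = ½·t·(t/0.074) = t²/0.148.
At t = 33: DWL = 7358.108. At t = 61: DWL = 25141.892.
Increase = 25141.892 − 7358.108 = 17783.78.

17783.78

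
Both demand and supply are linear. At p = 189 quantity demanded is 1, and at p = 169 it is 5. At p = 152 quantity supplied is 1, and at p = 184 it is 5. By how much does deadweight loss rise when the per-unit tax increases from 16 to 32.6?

Demand slope = (169 − 189)/(5 − 1) = −5, so p = 194 − 5q.
Supply slope = (184 − 152)/(5 − 1) = 8, so p = 144 + 8q.
Competitive equilibrium: 194 − 5q = 144 + 8q → q* = 3.8462, p* = 174.7692.
For a per-unit tax t: Δq = t/13, so DWL = ½·t·(t/13) = t²/26.
At t = 16: DWL = 9.846. At t = 32.6: DWL = 40.875.
Increase = 40.875 − 9.846 = 31.03.

31.03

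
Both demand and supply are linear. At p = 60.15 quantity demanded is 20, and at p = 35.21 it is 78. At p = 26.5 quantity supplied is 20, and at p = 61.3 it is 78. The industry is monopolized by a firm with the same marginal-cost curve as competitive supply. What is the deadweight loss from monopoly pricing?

123.93

Demand slope = (35.21 − 60.15)/(78 − 20) = −0.43, so p = 68.75 − 0.43q.
Supply slope = (61.3 − 26.5)/(78 − 20) = 0.6, so p = 14.5 + 0.6q.
Competitive equilibrium: 68.75 − 0.43q = 14.5 + 0.6q → q* = 52.6699, p* = 46.1019.
Marginal revenue: MR = 68.75 − 0.86q. Set MR = MC: 68.75 − 0.86q = 14.5 + 0.6q → q_m = 37.1575.
Price p_m = 68.75 − 0.43·37.1575 = 52.7723; MC(q_m) = 14.5 + 0.6·37.1575 = 36.7945.
Competitive q* = 52.6699, so Δq = 15.5124; wedge = 52.7723 − 36.7945 = 15.9778.
The triangle = ½ × 15.5124 × 15.9778 = 123.93.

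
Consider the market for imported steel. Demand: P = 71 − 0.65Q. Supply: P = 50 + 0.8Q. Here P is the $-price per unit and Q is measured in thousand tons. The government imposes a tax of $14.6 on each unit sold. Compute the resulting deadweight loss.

Competitive equilibrium: 71 − 0.65Q = 50 + 0.8Q → Q* = 14.4828, P* = 61.5862.
With the tax, the buyer price exceeds the seller price by 14.6: (71 − 0.65Q) − (50 + 0.8Q) = 14.6 → Q' = 4.4138.
ΔQ = 14.4828 − 4.4138 = 10.069; the wedge equals the tax, 14.6.
Deadweight loss = ½ × 10.069 × 14.6 = $73.50 thousand.

$73.50 thousand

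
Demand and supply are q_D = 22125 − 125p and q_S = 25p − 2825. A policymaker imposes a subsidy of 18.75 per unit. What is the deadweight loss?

In inverse form: demand p = 177 − 0.008q, supply p = 113 + 0.04q.
Competitive equilibrium: 177 − 0.008q = 113 + 0.04q → q* = 1333.3333, p* = 166.3333.
The subsidy lowers effective supply by 18.75: p = 94.25 + 0.04q.
New quantity: 177 − 0.008q = 94.25 + 0.04q → q' = 1723.9583.
Overproduction Δq = 1723.9583 − 1333.3333 = 390.625; wedge = subsidy = 18.75.
DWL = ½ × 390.625 × 18.75 = 3662.11.

3662.11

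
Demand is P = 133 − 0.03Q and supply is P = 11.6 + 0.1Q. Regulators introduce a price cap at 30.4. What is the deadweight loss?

36158.62

Competitive equilibrium: 133 − 0.03Q = 11.6 + 0.1Q → Q* = 933.8462, P* = 104.9846.
At the ceiling P = 30.4, quantity supplied = (30.4 − 11.6)/0.1 = 188.
Willingness to pay at Q' = 188: 133 − 0.03·188 = 127.36.
ΔQ = 933.8462 − 188 = 745.8462; wedge = 127.36 − 30.4 = 96.96.
Deadweight loss = ½ × 745.8462 × 96.96 = 36158.62.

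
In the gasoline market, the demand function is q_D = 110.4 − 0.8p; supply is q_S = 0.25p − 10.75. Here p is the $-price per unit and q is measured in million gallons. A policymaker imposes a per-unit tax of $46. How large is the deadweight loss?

In inverse form: demand p = 138 − 1.25q, supply p = 43 + 4q.
Competitive equilibrium: 138 − 1.25q = 43 + 4q → q* = 18.0952, p* = 115.381.
With the tax, the buyer price exceeds the seller price by 46: (138 − 1.25q) − (43 + 4q) = 46 → q' = 9.3333.
Δq = 18.0952 − 9.3333 = 8.7619; the wedge equals the tax, 46.
DWL = ½ × 8.7619 × 46 = $201.52 million.

$201.52 million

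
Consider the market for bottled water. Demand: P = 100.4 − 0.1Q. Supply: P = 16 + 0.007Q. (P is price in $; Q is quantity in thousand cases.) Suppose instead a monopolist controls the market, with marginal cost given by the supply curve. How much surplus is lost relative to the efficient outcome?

Competitive equilibrium: 100.4 − 0.1Q = 16 + 0.007Q → Q* = 788.78505, P* = 21.5215.
Marginal revenue: MR = 100.4 − 0.2Q. Set MR = MC: 100.4 − 0.2Q = 16 + 0.007Q → Q_m = 407.72947.
Price P_m = 100.4 − 0.1·407.72947 = 59.62705; MC(Q_m) = 16 + 0.007·407.72947 = 18.85411.
Competitive Q* = 788.78505, so ΔQ = 381.05558; wedge = 59.62705 − 18.85411 = 40.77294.
The triangle = ½ × 381.05558 × 40.77294 = $7768.38 thousand.

$7768.38 thousand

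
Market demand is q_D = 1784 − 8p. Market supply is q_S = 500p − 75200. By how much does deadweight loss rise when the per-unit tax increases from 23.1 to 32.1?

1955.91

In inverse form: demand p = 223 − 0.125q, supply p = 150.4 + 0.002q.
Competitive equilibrium: 223 − 0.125q = 150.4 + 0.002q → q* = 571.6535, p* = 151.5433.
For a per-unit tax t: Δq = t/0.127, so DWL = ½·t·(t/0.127) = t²/0.254.
At t = 23.1: DWL = 2100.827. At t = 32.1: DWL = 4056.732.
Increase = 4056.732 − 2100.827 = 1955.91.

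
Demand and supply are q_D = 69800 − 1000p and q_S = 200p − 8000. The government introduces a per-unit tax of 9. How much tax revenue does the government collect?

In inverse form: demand p = 69.8 − 0.001q, supply p = 40 + 0.005q.
Competitive equilibrium: 69.8 − 0.001q = 40 + 0.005q → q* = 4966.6667, p* = 64.8333.
With the tax, the buyer price exceeds the seller price by 9: (69.8 − 0.001q) − (40 + 0.005q) = 9 → q' = 3466.6667.
Tax revenue = 9 × 3466.6667 = 31200.

31200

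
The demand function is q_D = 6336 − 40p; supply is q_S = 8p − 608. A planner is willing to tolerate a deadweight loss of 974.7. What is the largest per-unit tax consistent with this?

In inverse form: demand p = 158.4 − 0.025q, supply p = 76 + 0.125q.
Competitive equilibrium: 158.4 − 0.025q = 76 + 0.125q → q* = 549.3333, p* = 144.6667.
A tax t gives Δq = t/0.15 and wedge t, so DWL = t²/0.3.
t²/0.3 = 974.7 → t² = 292.41 → t = 17.1.

17.1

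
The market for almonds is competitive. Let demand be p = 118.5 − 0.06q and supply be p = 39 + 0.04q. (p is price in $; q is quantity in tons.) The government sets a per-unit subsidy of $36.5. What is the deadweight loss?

Competitive equilibrium: 118.5 − 0.06q = 39 + 0.04q → q* = 795, p* = 70.8.
The subsidy lowers effective supply by 36.5: p = 2.5 + 0.04q.
New quantity: 118.5 − 0.06q = 2.5 + 0.04q → q' = 1160.
Overproduction Δq = 1160 − 795 = 365; wedge = subsidy = 36.5.
Welfare loss = ½ × 365 × 36.5 = $6661.25.

$6661.25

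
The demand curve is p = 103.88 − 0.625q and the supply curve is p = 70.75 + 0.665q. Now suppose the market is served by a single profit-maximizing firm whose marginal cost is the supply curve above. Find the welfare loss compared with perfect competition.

45.32

Competitive equilibrium: 103.88 − 0.625q = 70.75 + 0.665q → q* = 25.6822, p* = 87.8286.
Marginal revenue: MR = 103.88 − 1.25q. Set MR = MC: 103.88 − 1.25q = 70.75 + 0.665q → q_m = 17.3003.
Price p_m = 103.88 − 0.625·17.3003 = 93.0673; MC(q_m) = 70.75 + 0.665·17.3003 = 82.2547.
Competitive q* = 25.6822, so Δq = 8.3819; wedge = 93.0673 − 82.2547 = 10.8126.
Welfare loss = ½ × 8.3819 × 10.8126 = 45.32.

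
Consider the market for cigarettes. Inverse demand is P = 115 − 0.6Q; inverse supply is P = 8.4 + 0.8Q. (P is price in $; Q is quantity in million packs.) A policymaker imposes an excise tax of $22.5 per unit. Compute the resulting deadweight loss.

Competitive equilibrium: 115 − 0.6Q = 8.4 + 0.8Q → Q* = 76.1429, P* = 69.3143.
With the tax, the buyer price exceeds the seller price by 22.5: (115 − 0.6Q) − (8.4 + 0.8Q) = 22.5 → Q' = 60.0714.
ΔQ = 76.1429 − 60.0714 = 16.0715; the wedge equals the tax, 22.5.
Welfare loss = ½ × 16.0715 × 22.5 = $180.80 million.

$180.80 million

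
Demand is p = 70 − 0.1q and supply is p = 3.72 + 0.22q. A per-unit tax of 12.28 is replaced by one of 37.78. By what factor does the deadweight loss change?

9.465

Competitive equilibrium: 70 − 0.1q = 3.72 + 0.22q → q* = 207.125, p* = 49.2875.
For a per-unit tax t: Δq = t/0.32, so DWL = ½·t·(t/0.32) = t²/0.64.
At t = 12.28: DWL = 235.6225. At t = 37.78: DWL = 2230.201.
Ratio = (37.78/12.28)² = 9.465.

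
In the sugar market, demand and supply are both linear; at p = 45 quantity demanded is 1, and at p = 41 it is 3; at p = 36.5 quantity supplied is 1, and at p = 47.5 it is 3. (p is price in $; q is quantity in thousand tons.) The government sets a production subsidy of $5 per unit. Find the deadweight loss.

$1.67 thousand

Demand slope = (41 − 45)/(3 − 1) = −2, so p = 47 − 2q.
Supply slope = (47.5 − 36.5)/(3 − 1) = 5.5, so p = 31 + 5.5q.
Competitive equilibrium: 47 − 2q = 31 + 5.5q → q* = 2.1333, p* = 42.7333.
The subsidy lowers effective supply by 5: p = 26 + 5.5q.
New quantity: 47 − 2q = 26 + 5.5q → q' = 2.8.
Overproduction Δq = 2.8 − 2.1333 = 0.6667; wedge = subsidy = 5.
Welfare loss = ½ × 0.6667 × 5 = $1.67 thousand.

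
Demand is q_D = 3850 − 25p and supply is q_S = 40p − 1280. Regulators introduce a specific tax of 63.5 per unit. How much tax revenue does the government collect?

57150

In inverse form: demand p = 154 − 0.04q, supply p = 32 + 0.025q.
Competitive equilibrium: 154 − 0.04q = 32 + 0.025q → q* = 1876.9231, p* = 78.9231.
With the tax, the buyer price exceeds the seller price by 63.5: (154 − 0.04q) − (32 + 0.025q) = 63.5 → q' = 900.
Tax revenue = 63.5 × 900 = 57150.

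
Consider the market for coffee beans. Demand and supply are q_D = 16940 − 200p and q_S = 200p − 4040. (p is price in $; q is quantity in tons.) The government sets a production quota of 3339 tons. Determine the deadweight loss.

In inverse form: demand p = 84.7 − 0.005q, supply p = 20.2 + 0.005q.
Competitive equilibrium: 84.7 − 0.005q = 20.2 + 0.005q → q* = 6450, p* = 52.45.
At q = 3339: demand price = 84.7 − 0.005·3339 = 68.005; supply price = 20.2 + 0.005·3339 = 36.895.
Δq = 6450 − 3339 = 3111; wedge = 68.005 − 36.895 = 31.11.
Welfare loss = ½ × 3111 × 31.11 = $48391.605.

$48391.605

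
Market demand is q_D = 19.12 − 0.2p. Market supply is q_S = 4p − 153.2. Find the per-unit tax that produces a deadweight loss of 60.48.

25.2

In inverse form: demand p = 95.6 − 5q, supply p = 38.3 + 0.25q.
Competitive equilibrium: 95.6 − 5q = 38.3 + 0.25q → q* = 10.9143, p* = 41.0286.
A tax t gives Δq = t/5.25 and wedge t, so DWL = t²/10.5.
t²/10.5 = 60.48 → t² = 635.04 → t = 25.2.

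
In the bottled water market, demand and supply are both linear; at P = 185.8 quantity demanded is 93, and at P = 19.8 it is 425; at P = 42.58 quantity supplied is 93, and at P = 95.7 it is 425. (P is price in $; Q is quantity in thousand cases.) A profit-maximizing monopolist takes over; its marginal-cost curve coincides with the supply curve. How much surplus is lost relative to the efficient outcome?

Demand slope = (19.8 − 185.8)/(425 − 93) = −0.5, so P = 232.3 − 0.5Q.
Supply slope = (95.7 − 42.58)/(425 − 93) = 0.16, so P = 27.7 + 0.16Q.
Competitive equilibrium: 232.3 − 0.5Q = 27.7 + 0.16Q → Q* = 310, P* = 77.3.
Marginal revenue: MR = 232.3 − Q. Set MR = MC: 232.3 − Q = 27.7 + 0.16Q → Q_m = 176.3793.
Price P_m = 232.3 − 0.5·176.3793 = 144.1104; MC(Q_m) = 27.7 + 0.16·176.3793 = 55.9207.
Competitive Q* = 310, so ΔQ = 133.6207; wedge = 144.1104 − 55.9207 = 88.1897.
Deadweight loss = ½ × 133.6207 × 88.1897 = $5891.98 thousand.

$5891.98 thousand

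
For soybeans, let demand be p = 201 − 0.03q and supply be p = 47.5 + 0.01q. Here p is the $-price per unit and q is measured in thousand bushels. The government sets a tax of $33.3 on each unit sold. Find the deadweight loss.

Competitive equilibrium: 201 − 0.03q = 47.5 + 0.01q → q* = 3837.5, p* = 85.875.
With the tax, the buyer price exceeds the seller price by 33.3: (201 − 0.03q) − (47.5 + 0.01q) = 33.3 → q' = 3005.
Δq = 3837.5 − 3005 = 832.5; the wedge equals the tax, 33.3.
Deadweight loss = ½ × 832.5 × 33.3 = $13861.125 thousand.

$13861.125 thousand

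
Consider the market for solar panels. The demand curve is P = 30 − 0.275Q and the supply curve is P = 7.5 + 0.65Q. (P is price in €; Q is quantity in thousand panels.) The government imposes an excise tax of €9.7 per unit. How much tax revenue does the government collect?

€134.23 thousand

Competitive equilibrium: 30 − 0.275Q = 7.5 + 0.65Q → Q* = 24.3243, P* = 23.3108.
With the tax, the buyer price exceeds the seller price by 9.7: (30 − 0.275Q) − (7.5 + 0.65Q) = 9.7 → Q' = 13.8378.
Tax revenue = 9.7 × 13.8378 = €134.23 thousand.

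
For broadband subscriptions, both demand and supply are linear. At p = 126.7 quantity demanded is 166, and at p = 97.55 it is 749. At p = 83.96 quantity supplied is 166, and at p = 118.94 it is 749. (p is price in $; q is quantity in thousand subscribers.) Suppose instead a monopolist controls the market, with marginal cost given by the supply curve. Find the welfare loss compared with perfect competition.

$1651.72 thousand

Demand slope = (97.55 − 126.7)/(749 − 166) = −0.05, so p = 135 − 0.05q.
Supply slope = (118.94 − 83.96)/(749 − 166) = 0.06, so p = 74 + 0.06q.
Competitive equilibrium: 135 − 0.05q = 74 + 0.06q → q* = 554.5455, p* = 107.2727.
Marginal revenue: MR = 135 − 0.1q. Set MR = MC: 135 − 0.1q = 74 + 0.06q → q_m = 381.25.
Price p_m = 135 − 0.05·381.25 = 115.9375; MC(q_m) = 74 + 0.06·381.25 = 96.875.
Competitive q* = 554.5455, so Δq = 173.2955; wedge = 115.9375 − 96.875 = 19.0625.
Welfare loss = ½ × 173.2955 × 19.0625 = $1651.72 thousand.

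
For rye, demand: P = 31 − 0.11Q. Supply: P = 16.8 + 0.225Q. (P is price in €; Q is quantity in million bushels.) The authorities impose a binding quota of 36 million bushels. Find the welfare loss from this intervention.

Competitive equilibrium: 31 − 0.11Q = 16.8 + 0.225Q → Q* = 42.3881, P* = 26.3373.
At Q = 36: demand price = 31 − 0.11·36 = 27.04; supply price = 16.8 + 0.225·36 = 24.9.
ΔQ = 42.3881 − 36 = 6.3881; wedge = 27.04 − 24.9 = 2.14.
DWL = ½ × 6.3881 × 2.14 = €6.84 million.

€6.84 million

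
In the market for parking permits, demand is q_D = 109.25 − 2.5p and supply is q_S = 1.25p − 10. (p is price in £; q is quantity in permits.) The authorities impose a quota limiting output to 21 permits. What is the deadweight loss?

£45.94

In inverse form: demand p = 43.7 − 0.4q, supply p = 8 + 0.8q.
Competitive equilibrium: 43.7 − 0.4q = 8 + 0.8q → q* = 29.75, p* = 31.8.
At q = 21: demand price = 43.7 − 0.4·21 = 35.3; supply price = 8 + 0.8·21 = 24.8.
Δq = 29.75 − 21 = 8.75; wedge = 35.3 − 24.8 = 10.5.
Welfare loss = ½ × 8.75 × 10.5 = £45.94.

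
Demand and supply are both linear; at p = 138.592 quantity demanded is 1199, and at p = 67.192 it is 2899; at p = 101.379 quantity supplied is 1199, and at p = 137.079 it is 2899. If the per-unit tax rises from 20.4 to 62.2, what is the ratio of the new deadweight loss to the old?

Demand slope = (67.192 − 138.592)/(2899 − 1199) = −0.042, so p = 188.95 − 0.042q.
Supply slope = (137.079 − 101.379)/(2899 − 1199) = 0.021, so p = 76.2 + 0.021q.
Competitive equilibrium: 188.95 − 0.042q = 76.2 + 0.021q → q* = 1789.6825, p* = 113.7833.
For a per-unit tax t: Δq = t/0.063, so DWL = ½·t·(t/0.063) = t²/0.126.
At t = 20.4: DWL = 3302.857. At t = 62.2: DWL = 30705.079.
Ratio = (62.2/20.4)² = 9.297.

9.297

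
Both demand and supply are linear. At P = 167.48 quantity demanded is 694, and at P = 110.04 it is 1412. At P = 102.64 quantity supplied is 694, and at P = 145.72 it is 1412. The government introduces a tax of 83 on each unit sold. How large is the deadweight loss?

24603.57

Demand slope = (110.04 − 167.48)/(1412 − 694) = −0.08, so P = 223 − 0.08Q.
Supply slope = (145.72 − 102.64)/(1412 − 694) = 0.06, so P = 61 + 0.06Q.
Competitive equilibrium: 223 − 0.08Q = 61 + 0.06Q → Q* = 1157.1429, P* = 130.4286.
With the tax, the buyer price exceeds the seller price by 83: (223 − 0.08Q) − (61 + 0.06Q) = 83 → Q' = 564.2857.
ΔQ = 1157.1429 − 564.2857 = 592.8572; the wedge equals the tax, 83.
Welfare loss = ½ × 592.8572 × 83 = 24603.57.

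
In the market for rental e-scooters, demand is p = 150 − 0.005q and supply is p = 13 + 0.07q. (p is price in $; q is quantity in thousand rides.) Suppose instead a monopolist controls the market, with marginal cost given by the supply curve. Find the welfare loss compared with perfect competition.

Competitive equilibrium: 150 − 0.005q = 13 + 0.07q → q* = 1826.6667, p* = 140.8667.
Marginal revenue: MR = 150 − 0.01q. Set MR = MC: 150 − 0.01q = 13 + 0.07q → q_m = 1712.5.
Price p_m = 150 − 0.005·1712.5 = 141.4375; MC(q_m) = 13 + 0.07·1712.5 = 132.875.
Competitive q* = 1826.6667, so Δq = 114.1667; wedge = 141.4375 − 132.875 = 8.5625.
Deadweight loss = ½ × 114.1667 × 8.5625 = $488.78 thousand.

$488.78 thousand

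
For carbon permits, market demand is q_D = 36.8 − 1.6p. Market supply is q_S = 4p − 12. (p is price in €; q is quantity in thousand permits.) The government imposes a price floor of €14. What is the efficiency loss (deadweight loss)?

€31.29 thousand

In inverse form: demand p = 23 − 0.625q, supply p = 3 + 0.25q.
Competitive equilibrium: 23 − 0.625q = 3 + 0.25q → q* = 22.8571, p* = 8.7143.
At the floor p = 14, quantity demanded = (23 − 14)/0.625 = 14.4.
Sellers' marginal cost at q' = 14.4: 3 + 0.25·14.4 = 6.6.
Δq = 22.8571 − 14.4 = 8.4571; wedge = 14 − 6.6 = 7.4.
Welfare loss = ½ × 8.4571 × 7.4 = €31.29 thousand.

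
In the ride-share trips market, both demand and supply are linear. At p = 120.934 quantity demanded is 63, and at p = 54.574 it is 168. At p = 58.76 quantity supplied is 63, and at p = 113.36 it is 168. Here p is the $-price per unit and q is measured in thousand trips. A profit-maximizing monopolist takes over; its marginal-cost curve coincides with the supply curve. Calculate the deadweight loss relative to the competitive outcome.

Demand slope = (54.574 − 120.934)/(168 − 63) = −0.632, so p = 160.75 − 0.632q.
Supply slope = (113.36 − 58.76)/(168 − 63) = 0.52, so p = 26 + 0.52q.
Competitive equilibrium: 160.75 − 0.632q = 26 + 0.52q → q* = 116.9705, p* = 86.8247.
Marginal revenue: MR = 160.75 − 1.264q. Set MR = MC: 160.75 − 1.264q = 26 + 0.52q → q_m = 75.5325.
Price p_m = 160.75 − 0.632·75.5325 = 113.0135; MC(q_m) = 26 + 0.52·75.5325 = 65.2769.
Competitive q* = 116.9705, so Δq = 41.438; wedge = 113.0135 − 65.2769 = 47.7366.
Deadweight loss = ½ × 41.438 × 47.7366 = $989.05 thousand.

$989.05 thousand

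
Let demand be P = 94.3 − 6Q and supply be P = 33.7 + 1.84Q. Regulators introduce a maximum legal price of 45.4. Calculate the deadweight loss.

Competitive equilibrium: 94.3 − 6Q = 33.7 + 1.84Q → Q* = 7.7296, P* = 47.9224.
At the ceiling P = 45.4, quantity supplied = (45.4 − 33.7)/1.84 = 6.3587.
Willingness to pay at Q' = 6.3587: 94.3 − 6·6.3587 = 56.1478.
ΔQ = 7.7296 − 6.3587 = 1.3709; wedge = 56.1478 − 45.4 = 10.7478.
Deadweight loss = ½ × 1.3709 × 10.7478 = 7.37.

7.37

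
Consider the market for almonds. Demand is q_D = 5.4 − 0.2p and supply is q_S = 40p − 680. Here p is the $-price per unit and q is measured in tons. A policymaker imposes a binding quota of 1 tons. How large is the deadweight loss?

$2.46

In inverse form: demand p = 27 − 5q, supply p = 17 + 0.025q.
Competitive equilibrium: 27 − 5q = 17 + 0.025q → q* = 1.99, p* = 17.0498.
At q = 1: demand price = 27 − 5·1 = 22; supply price = 17 + 0.025·1 = 17.025.
Δq = 1.99 − 1 = 0.99; wedge = 22 − 17.025 = 4.975.
Welfare loss = ½ × 0.99 × 4.975 = $2.46.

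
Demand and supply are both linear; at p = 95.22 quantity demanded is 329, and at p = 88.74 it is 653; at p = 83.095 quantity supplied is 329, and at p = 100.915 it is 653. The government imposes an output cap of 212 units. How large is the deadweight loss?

Demand slope = (88.74 − 95.22)/(653 − 329) = −0.02, so p = 101.8 − 0.02q.
Supply slope = (100.915 − 83.095)/(653 − 329) = 0.055, so p = 65 + 0.055q.
Competitive equilibrium: 101.8 − 0.02q = 65 + 0.055q → q* = 490.6667, p* = 91.9867.
At q = 212: demand price = 101.8 − 0.02·212 = 97.56; supply price = 65 + 0.055·212 = 76.66.
Δq = 490.6667 − 212 = 278.6667; wedge = 97.56 − 76.66 = 20.9.
Deadweight loss = ½ × 278.6667 × 20.9 = 2912.07.

2912.07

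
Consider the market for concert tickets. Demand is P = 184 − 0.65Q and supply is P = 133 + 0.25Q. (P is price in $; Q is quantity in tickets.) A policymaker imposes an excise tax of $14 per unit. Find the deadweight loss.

$108.89

Competitive equilibrium: 184 − 0.65Q = 133 + 0.25Q → Q* = 56.6667, P* = 147.1667.
With the tax, the buyer price exceeds the seller price by 14: (184 − 0.65Q) − (133 + 0.25Q) = 14 → Q' = 41.1111.
ΔQ = 56.6667 − 41.1111 = 15.5556; the wedge equals the tax, 14.
DWL = ½ × 15.5556 × 14 = $108.89.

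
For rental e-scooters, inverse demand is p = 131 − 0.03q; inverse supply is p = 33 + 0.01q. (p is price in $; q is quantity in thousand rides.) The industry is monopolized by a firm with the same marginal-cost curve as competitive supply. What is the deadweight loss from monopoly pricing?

Competitive equilibrium: 131 − 0.03q = 33 + 0.01q → q* = 2450, p* = 57.5.
Marginal revenue: MR = 131 − 0.06q. Set MR = MC: 131 − 0.06q = 33 + 0.01q → q_m = 1400.
Price p_m = 131 − 0.03·1400 = 89; MC(q_m) = 33 + 0.01·1400 = 47.
Competitive q* = 2450, so Δq = 1050; wedge = 89 − 47 = 42.
Deadweight loss = ½ × 1050 × 42 = $22050 thousand.

$22050 thousand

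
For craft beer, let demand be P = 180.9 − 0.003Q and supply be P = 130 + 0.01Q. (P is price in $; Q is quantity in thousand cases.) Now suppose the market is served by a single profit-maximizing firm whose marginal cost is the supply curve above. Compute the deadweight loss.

$3503.20 thousand

Competitive equilibrium: 180.9 − 0.003Q = 130 + 0.01Q → Q* = 3915.38462, P* = 169.15385.
Marginal revenue: MR = 180.9 − 0.006Q. Set MR = MC: 180.9 − 0.006Q = 130 + 0.01Q → Q_m = 3181.25.
Price P_m = 180.9 − 0.003·3181.25 = 171.35625; MC(Q_m) = 130 + 0.01·3181.25 = 161.8125.
Competitive Q* = 3915.38462, so ΔQ = 734.13462; wedge = 171.35625 − 161.8125 = 9.54375.
DWL = ½ × 734.13462 × 9.54375 = $3503.20 thousand.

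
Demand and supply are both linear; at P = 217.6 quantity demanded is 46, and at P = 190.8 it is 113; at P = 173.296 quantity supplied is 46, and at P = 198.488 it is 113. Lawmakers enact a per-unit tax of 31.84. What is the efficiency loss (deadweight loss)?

Demand slope = (190.8 − 217.6)/(113 − 46) = −0.4, so P = 236 − 0.4Q.
Supply slope = (198.488 − 173.296)/(113 − 46) = 0.376, so P = 156 + 0.376Q.
Competitive equilibrium: 236 − 0.4Q = 156 + 0.376Q → Q* = 103.0928, P* = 194.7629.
With the tax, the buyer price exceeds the seller price by 31.84: (236 − 0.4Q) − (156 + 0.376Q) = 31.84 → Q' = 62.0619.
ΔQ = 103.0928 − 62.0619 = 41.0309; the wedge equals the tax, 31.84.
The triangle = ½ × 41.0309 × 31.84 = 653.21.

653.21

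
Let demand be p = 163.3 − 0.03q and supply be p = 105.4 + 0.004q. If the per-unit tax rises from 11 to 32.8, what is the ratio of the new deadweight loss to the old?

Competitive equilibrium: 163.3 − 0.03q = 105.4 + 0.004q → q* = 1702.9412, p* = 112.2118.
For a per-unit tax t: Δq = t/0.034, so DWL = ½·t·(t/0.034) = t²/0.068.
At t = 11: DWL = 1779.412. At t = 32.8: DWL = 15821.176.
Ratio = (32.8/11)² = 8.891.

8.891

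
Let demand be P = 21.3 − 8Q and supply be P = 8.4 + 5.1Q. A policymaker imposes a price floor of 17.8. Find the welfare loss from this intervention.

Competitive equilibrium: 21.3 − 8Q = 8.4 + 5.1Q → Q* = 0.9847, P* = 13.4221.
At the floor P = 17.8, quantity demanded = (21.3 − 17.8)/8 = 0.4375.
Sellers' marginal cost at Q' = 0.4375: 8.4 + 5.1·0.4375 = 10.6313.
ΔQ = 0.9847 − 0.4375 = 0.5472; wedge = 17.8 − 10.6313 = 7.1687.
DWL = ½ × 0.5472 × 7.1687 = 1.96.

1.96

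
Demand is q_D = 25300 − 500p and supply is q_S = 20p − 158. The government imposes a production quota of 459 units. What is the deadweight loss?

In inverse form: demand p = 50.6 − 0.002q, supply p = 7.9 + 0.05q.
Competitive equilibrium: 50.6 − 0.002q = 7.9 + 0.05q → q* = 821.1538, p* = 48.9577.
At q = 459: demand price = 50.6 − 0.002·459 = 49.682; supply price = 7.9 + 0.05·459 = 30.85.
Δq = 821.1538 − 459 = 362.1538; wedge = 49.682 − 30.85 = 18.832.
Welfare loss = ½ × 362.1538 × 18.832 = 3410.04.

3410.04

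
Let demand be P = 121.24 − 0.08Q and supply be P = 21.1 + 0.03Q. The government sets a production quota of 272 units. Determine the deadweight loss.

Competitive equilibrium: 121.24 − 0.08Q = 21.1 + 0.03Q → Q* = 910.3636, P* = 48.4109.
At Q = 272: demand price = 121.24 − 0.08·272 = 99.48; supply price = 21.1 + 0.03·272 = 29.26.
ΔQ = 910.3636 − 272 = 638.3636; wedge = 99.48 − 29.26 = 70.22.
Welfare loss = ½ × 638.3636 × 70.22 = 22412.95.

22412.95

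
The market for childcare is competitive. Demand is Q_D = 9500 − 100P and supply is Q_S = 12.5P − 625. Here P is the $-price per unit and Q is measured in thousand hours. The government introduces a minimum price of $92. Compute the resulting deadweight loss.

In inverse form: demand P = 95 − 0.01Q, supply P = 50 + 0.08Q.
Competitive equilibrium: 95 − 0.01Q = 50 + 0.08Q → Q* = 500, P* = 90.
At the floor P = 92, quantity demanded = (95 − 92)/0.01 = 300.
Sellers' marginal cost at Q' = 300: 50 + 0.08·300 = 74.
ΔQ = 500 − 300 = 200; wedge = 92 − 74 = 18.
Welfare loss = ½ × 200 × 18 = $1800 thousand.

$1800 thousand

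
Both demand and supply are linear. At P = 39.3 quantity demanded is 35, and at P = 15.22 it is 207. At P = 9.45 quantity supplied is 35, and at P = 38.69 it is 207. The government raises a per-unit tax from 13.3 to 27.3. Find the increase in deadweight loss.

Demand slope = (15.22 − 39.3)/(207 − 35) = −0.14, so P = 44.2 − 0.14Q.
Supply slope = (38.69 − 9.45)/(207 − 35) = 0.17, so P = 3.5 + 0.17Q.
Competitive equilibrium: 44.2 − 0.14Q = 3.5 + 0.17Q → Q* = 131.2903, P* = 25.8194.
For a per-unit tax t: ΔQ = t/0.31, so DWL = ½·t·(t/0.31) = t²/0.62.
At t = 13.3: DWL = 285.3065. At t = 27.3: DWL = 1202.0806.
Increase = 1202.0806 − 285.3065 = 916.77.

916.77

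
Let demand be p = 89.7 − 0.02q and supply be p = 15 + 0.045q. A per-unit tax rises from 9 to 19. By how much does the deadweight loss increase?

Competitive equilibrium: 89.7 − 0.02q = 15 + 0.045q → q* = 1149.2308, p* = 66.7154.
For a per-unit tax t: Δq = t/0.065, so DWL = ½·t·(t/0.065) = t²/0.13.
At t = 9: DWL = 623.077. At t = 19: DWL = 2776.923.
Increase = 2776.923 − 623.077 = 2153.85.

2153.85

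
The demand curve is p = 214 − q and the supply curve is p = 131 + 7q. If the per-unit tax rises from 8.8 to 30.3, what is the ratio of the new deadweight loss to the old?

Competitive equilibrium: 214 − q = 131 + 7q → q* = 10.375, p* = 203.625.
For a per-unit tax t: Δq = t/8, so DWL = ½·t·(t/8) = t²/16.
At t = 8.8: DWL = 4.84. At t = 30.3: DWL = 57.381.
Ratio = (30.3/8.8)² = 11.856.

11.856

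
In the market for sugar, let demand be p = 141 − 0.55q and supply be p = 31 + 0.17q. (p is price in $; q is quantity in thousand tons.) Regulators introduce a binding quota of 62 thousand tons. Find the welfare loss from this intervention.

$2966.62 thousand

Competitive equilibrium: 141 − 0.55q = 31 + 0.17q → q* = 152.7778, p* = 56.9722.
At q = 62: demand price = 141 − 0.55·62 = 106.9; supply price = 31 + 0.17·62 = 41.54.
Δq = 152.7778 − 62 = 90.7778; wedge = 106.9 − 41.54 = 65.36.
Deadweight loss = ½ × 90.7778 × 65.36 = $2966.62 thousand.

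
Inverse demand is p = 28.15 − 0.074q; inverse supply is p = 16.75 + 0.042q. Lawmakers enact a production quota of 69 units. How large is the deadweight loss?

49.71

Competitive equilibrium: 28.15 − 0.074q = 16.75 + 0.042q → q* = 98.2759, p* = 20.8776.
At q = 69: demand price = 28.15 − 0.074·69 = 23.044; supply price = 16.75 + 0.042·69 = 19.648.
Δq = 98.2759 − 69 = 29.2759; wedge = 23.044 − 19.648 = 3.396.
Welfare loss = ½ × 29.2759 × 3.396 = 49.71.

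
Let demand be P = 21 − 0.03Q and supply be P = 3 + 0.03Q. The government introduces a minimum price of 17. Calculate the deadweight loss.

833.33

Competitive equilibrium: 21 − 0.03Q = 3 + 0.03Q → Q* = 300, P* = 12.
At the floor P = 17, quantity demanded = (21 − 17)/0.03 = 133.3333.
Sellers' marginal cost at Q' = 133.3333: 3 + 0.03·133.3333 = 7.
ΔQ = 300 − 133.3333 = 166.6667; wedge = 17 − 7 = 10.
DWL = ½ × 166.6667 × 10 = 833.33.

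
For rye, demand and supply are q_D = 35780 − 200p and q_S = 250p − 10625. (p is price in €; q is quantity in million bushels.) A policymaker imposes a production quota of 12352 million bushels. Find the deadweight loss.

In inverse form: demand p = 178.9 − 0.005q, supply p = 42.5 + 0.004q.
Competitive equilibrium: 178.9 − 0.005q = 42.5 + 0.004q → q* = 15155.5556, p* = 103.1222.
At q = 12352: demand price = 178.9 − 0.005·12352 = 117.14; supply price = 42.5 + 0.004·12352 = 91.908.
Δq = 15155.5556 − 12352 = 2803.5556; wedge = 117.14 − 91.908 = 25.232.
Welfare loss = ½ × 2803.5556 × 25.232 = €35369.66 million.

€35369.66 million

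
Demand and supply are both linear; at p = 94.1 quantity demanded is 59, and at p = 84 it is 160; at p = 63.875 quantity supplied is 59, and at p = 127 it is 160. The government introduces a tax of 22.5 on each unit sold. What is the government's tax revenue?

Demand slope = (84 − 94.1)/(160 − 59) = −0.1, so p = 100 − 0.1q.
Supply slope = (127 − 63.875)/(160 − 59) = 0.625, so p = 27 + 0.625q.
Competitive equilibrium: 100 − 0.1q = 27 + 0.625q → q* = 100.6897, p* = 89.931.
With the tax, the buyer price exceeds the seller price by 22.5: (100 − 0.1q) − (27 + 0.625q) = 22.5 → q' = 69.6552.
Tax revenue = 22.5 × 69.6552 = 1567.24.

1567.24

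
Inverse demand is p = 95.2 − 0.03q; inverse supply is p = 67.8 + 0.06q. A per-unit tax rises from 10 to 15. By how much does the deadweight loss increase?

Competitive equilibrium: 95.2 − 0.03q = 67.8 + 0.06q → q* = 304.4444, p* = 86.0667.
For a per-unit tax t: Δq = t/0.09, so DWL = ½·t·(t/0.09) = t²/0.18.
At t = 10: DWL = 555.556. At t = 15: DWL = 1250.
Increase = 1250 − 555.556 = 694.44.

694.44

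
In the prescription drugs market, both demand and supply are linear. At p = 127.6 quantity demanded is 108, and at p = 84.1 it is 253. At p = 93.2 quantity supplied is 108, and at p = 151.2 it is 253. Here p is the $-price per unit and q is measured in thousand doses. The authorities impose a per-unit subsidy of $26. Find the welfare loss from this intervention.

$482.86 thousand

Demand slope = (84.1 − 127.6)/(253 − 108) = −0.3, so p = 160 − 0.3q.
Supply slope = (151.2 − 93.2)/(253 − 108) = 0.4, so p = 50 + 0.4q.
Competitive equilibrium: 160 − 0.3q = 50 + 0.4q → q* = 157.1429, p* = 112.8571.
The subsidy lowers effective supply by 26: p = 24 + 0.4q.
New quantity: 160 − 0.3q = 24 + 0.4q → q' = 194.2857.
Overproduction Δq = 194.2857 − 157.1429 = 37.1428; wedge = subsidy = 26.
Deadweight loss = ½ × 37.1428 × 26 = $482.86 thousand.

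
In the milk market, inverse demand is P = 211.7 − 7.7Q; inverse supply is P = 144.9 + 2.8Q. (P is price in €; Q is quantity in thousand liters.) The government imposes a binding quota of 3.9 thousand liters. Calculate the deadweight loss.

€31.82 thousand

Competitive equilibrium: 211.7 − 7.7Q = 144.9 + 2.8Q → Q* = 6.3619, P* = 162.7133.
At Q = 3.9: demand price = 211.7 − 7.7·3.9 = 181.67; supply price = 144.9 + 2.8·3.9 = 155.82.
ΔQ = 6.3619 − 3.9 = 2.4619; wedge = 181.67 − 155.82 = 25.85.
The triangle = ½ × 2.4619 × 25.85 = €31.82 thousand.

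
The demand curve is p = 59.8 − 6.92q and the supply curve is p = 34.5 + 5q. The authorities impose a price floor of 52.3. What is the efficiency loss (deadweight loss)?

Competitive equilibrium: 59.8 − 6.92q = 34.5 + 5q → q* = 2.1225, p* = 45.1124.
At the floor p = 52.3, quantity demanded = (59.8 − 52.3)/6.92 = 1.0838.
Sellers' marginal cost at q' = 1.0838: 34.5 + 5·1.0838 = 39.919.
Δq = 2.1225 − 1.0838 = 1.0387; wedge = 52.3 − 39.919 = 12.381.
The triangle = ½ × 1.0387 × 12.381 = 6.43.

6.43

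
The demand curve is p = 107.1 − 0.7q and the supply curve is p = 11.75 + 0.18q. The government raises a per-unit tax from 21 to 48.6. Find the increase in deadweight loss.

Competitive equilibrium: 107.1 − 0.7q = 11.75 + 0.18q → q* = 108.3523, p* = 31.2534.
For a per-unit tax t: Δq = t/0.88, so DWL = ½·t·(t/0.88) = t²/1.76.
At t = 21: DWL = 250.5682. At t = 48.6: DWL = 1342.0227.
Increase = 1342.0227 − 250.5682 = 1091.45.

1091.45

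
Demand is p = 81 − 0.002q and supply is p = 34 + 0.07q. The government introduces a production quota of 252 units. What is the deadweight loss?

Competitive equilibrium: 81 − 0.002q = 34 + 0.07q → q* = 652.7778, p* = 79.6944.
At q = 252: demand price = 81 − 0.002·252 = 80.496; supply price = 34 + 0.07·252 = 51.64.
Δq = 652.7778 − 252 = 400.7778; wedge = 80.496 − 51.64 = 28.856.
The triangle = ½ × 400.7778 × 28.856 = 5782.42.

5782.42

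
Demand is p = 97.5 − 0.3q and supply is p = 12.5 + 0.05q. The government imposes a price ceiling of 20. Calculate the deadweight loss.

Competitive equilibrium: 97.5 − 0.3q = 12.5 + 0.05q → q* = 242.8571, p* = 24.6429.
At the ceiling p = 20, quantity supplied = (20 − 12.5)/0.05 = 150.
Willingness to pay at q' = 150: 97.5 − 0.3·150 = 52.5.
Δq = 242.8571 − 150 = 92.8571; wedge = 52.5 − 20 = 32.5.
The triangle = ½ × 92.8571 × 32.5 = 1508.93.

1508.93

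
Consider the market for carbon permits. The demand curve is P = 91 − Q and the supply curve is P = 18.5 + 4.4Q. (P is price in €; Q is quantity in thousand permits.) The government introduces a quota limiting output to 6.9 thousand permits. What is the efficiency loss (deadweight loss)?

€114.99 thousand

Competitive equilibrium: 91 − Q = 18.5 + 4.4Q → Q* = 13.4259, P* = 77.5741.
At Q = 6.9: demand price = 91 − 1·6.9 = 84.1; supply price = 18.5 + 4.4·6.9 = 48.86.
ΔQ = 13.4259 − 6.9 = 6.5259; wedge = 84.1 − 48.86 = 35.24.
The triangle = ½ × 6.5259 × 35.24 = €114.99 thousand.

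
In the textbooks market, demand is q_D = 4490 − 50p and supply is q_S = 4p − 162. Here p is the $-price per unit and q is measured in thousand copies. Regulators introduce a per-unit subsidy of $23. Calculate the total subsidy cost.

In inverse form: demand p = 89.8 − 0.02q, supply p = 40.5 + 0.25q.
Competitive equilibrium: 89.8 − 0.02q = 40.5 + 0.25q → q* = 182.5926, p* = 86.1481.
The subsidy lowers effective supply by 23: p = 17.5 + 0.25q.
New quantity: 89.8 − 0.02q = 17.5 + 0.25q → q' = 267.7778.
Total subsidy cost = 23 × 267.7778 = $6158.89 thousand.

$6158.89 thousand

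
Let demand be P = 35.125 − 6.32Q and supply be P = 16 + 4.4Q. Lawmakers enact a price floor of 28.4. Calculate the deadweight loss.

2.78

Competitive equilibrium: 35.125 − 6.32Q = 16 + 4.4Q → Q* = 1.784, P* = 23.8498.
At the floor P = 28.4, quantity demanded = (35.125 − 28.4)/6.32 = 1.0641.
Sellers' marginal cost at Q' = 1.0641: 16 + 4.4·1.0641 = 20.682.
ΔQ = 1.784 − 1.0641 = 0.7199; wedge = 28.4 − 20.682 = 7.718.
The triangle = ½ × 0.7199 × 7.718 = 2.78.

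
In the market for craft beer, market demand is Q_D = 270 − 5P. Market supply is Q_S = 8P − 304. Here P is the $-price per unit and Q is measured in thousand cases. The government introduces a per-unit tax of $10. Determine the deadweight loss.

In inverse form: demand P = 54 − 0.2Q, supply P = 38 + 0.125Q.
Competitive equilibrium: 54 − 0.2Q = 38 + 0.125Q → Q* = 49.2308, P* = 44.1538.
With the tax, the buyer price exceeds the seller price by 10: (54 − 0.2Q) − (38 + 0.125Q) = 10 → Q' = 18.4615.
ΔQ = 49.2308 − 18.4615 = 30.7693; the wedge equals the tax, 10.
DWL = ½ × 30.7693 × 10 = $153.85 thousand.

$153.85 thousand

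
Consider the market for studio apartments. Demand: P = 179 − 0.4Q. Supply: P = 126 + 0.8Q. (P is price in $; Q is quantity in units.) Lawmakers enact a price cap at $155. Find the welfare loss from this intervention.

$37.60

Competitive equilibrium: 179 − 0.4Q = 126 + 0.8Q → Q* = 44.1667, P* = 161.3333.
At the ceiling P = 155, quantity supplied = (155 − 126)/0.8 = 36.25.
Willingness to pay at Q' = 36.25: 179 − 0.4·36.25 = 164.5.
ΔQ = 44.1667 − 36.25 = 7.9167; wedge = 164.5 − 155 = 9.5.
Deadweight loss = ½ × 7.9167 × 9.5 = $37.60.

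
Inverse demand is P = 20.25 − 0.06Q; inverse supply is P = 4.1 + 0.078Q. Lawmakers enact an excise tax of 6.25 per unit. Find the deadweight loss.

141.53

Competitive equilibrium: 20.25 − 0.06Q = 4.1 + 0.078Q → Q* = 117.029, P* = 13.2283.
With the tax, the buyer price exceeds the seller price by 6.25: (20.25 − 0.06Q) − (4.1 + 0.078Q) = 6.25 → Q' = 71.7391.
ΔQ = 117.029 − 71.7391 = 45.2899; the wedge equals the tax, 6.25.
The triangle = ½ × 45.2899 × 6.25 = 141.53.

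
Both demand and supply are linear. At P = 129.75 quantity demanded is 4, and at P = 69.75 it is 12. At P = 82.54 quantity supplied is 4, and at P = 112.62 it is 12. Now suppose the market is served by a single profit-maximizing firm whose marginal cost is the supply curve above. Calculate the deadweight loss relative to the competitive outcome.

Demand slope = (69.75 − 129.75)/(12 − 4) = −7.5, so P = 159.75 − 7.5Q.
Supply slope = (112.62 − 82.54)/(12 − 4) = 3.76, so P = 67.5 + 3.76Q.
Competitive equilibrium: 159.75 − 7.5Q = 67.5 + 3.76Q → Q* = 8.1927, P* = 98.3046.
Marginal revenue: MR = 159.75 − 15Q. Set MR = MC: 159.75 − 15Q = 67.5 + 3.76Q → Q_m = 4.9174.
Price P_m = 159.75 − 7.5·4.9174 = 122.8695; MC(Q_m) = 67.5 + 3.76·4.9174 = 85.9894.
Competitive Q* = 8.1927, so ΔQ = 3.2753; wedge = 122.8695 − 85.9894 = 36.8801.
DWL = ½ × 3.2753 × 36.8801 = 60.40.

60.40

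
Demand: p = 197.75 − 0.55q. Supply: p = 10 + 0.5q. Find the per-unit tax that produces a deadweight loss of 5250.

Competitive equilibrium: 197.75 − 0.55q = 10 + 0.5q → q* = 178.8095, p* = 99.4048.
A tax t gives Δq = t/1.05 and wedge t, so DWL = t²/2.1.
t²/2.1 = 5250 → t² = 11025 → t = 105.

105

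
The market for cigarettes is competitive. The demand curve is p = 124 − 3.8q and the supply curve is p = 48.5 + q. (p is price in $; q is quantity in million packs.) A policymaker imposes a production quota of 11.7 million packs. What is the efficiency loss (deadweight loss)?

Competitive equilibrium: 124 − 3.8q = 48.5 + q → q* = 15.7292, p* = 64.2292.
At q = 11.7: demand price = 124 − 3.8·11.7 = 79.54; supply price = 48.5 + 1·11.7 = 60.2.
Δq = 15.7292 − 11.7 = 4.0292; wedge = 79.54 − 60.2 = 19.34.
Deadweight loss = ½ × 4.0292 × 19.34 = $38.96 million.

$38.96 million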